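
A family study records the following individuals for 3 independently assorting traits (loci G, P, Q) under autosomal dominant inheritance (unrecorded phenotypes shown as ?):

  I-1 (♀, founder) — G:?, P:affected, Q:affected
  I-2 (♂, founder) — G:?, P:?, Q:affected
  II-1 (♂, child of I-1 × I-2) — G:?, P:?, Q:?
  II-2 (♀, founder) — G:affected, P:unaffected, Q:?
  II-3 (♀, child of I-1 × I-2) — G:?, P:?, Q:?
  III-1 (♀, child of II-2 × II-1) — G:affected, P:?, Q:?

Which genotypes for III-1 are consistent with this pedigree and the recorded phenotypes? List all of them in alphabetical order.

G/I-1 ? ·: gg|Gg|GG
G/I-2 ? ·: gg|Gg|GG
G/II-1 ? I-1×I-2: gg|Gg|GG
G/II-2 aff ·: Gg|GG
G/II-3 ? I-1×I-2: gg|Gg|GG
G/III-1 aff II-2×II-1: Gg|GG
⇒ G over [I-1,I-2,II-1,II-2,II-3,III-1]: 92 consistent
P/I-1 aff ·: Pp|PP
P/I-2 ? ·: pp|Pp|PP
P/II-1 ? I-1×I-2: pp|Pp|PP
P/II-2 un ·: pp
P/II-3 ? I-1×I-2: pp|Pp|PP
P/III-1 ? II-2×II-1: pp|Pp
⇒ P over [I-1,I-2,II-1,II-2,II-3,III-1]: 33 consistent
Q/I-1 aff ·: Qq|QQ
Q/I-2 aff ·: Qq|QQ
Q/II-1 ? I-1×I-2: qq|Qq|QQ
Q/II-2 ? ·: qq|Qq|QQ
Q/II-3 ? I-1×I-2: qq|Qq|QQ
Q/III-1 ? II-2×II-1: qq|Qq|QQ
⇒ Q over [I-1,I-2,II-1,II-2,II-3,III-1]: 93 consistent

III-1 ∈ {GG Pp QQ, GG Pp Qq, GG Pp qq, GG pp QQ, GG pp Qq, GG pp qq, Gg Pp QQ, Gg Pp Qq, Gg Pp qq, Gg pp QQ, Gg pp Qq, Gg pp qq}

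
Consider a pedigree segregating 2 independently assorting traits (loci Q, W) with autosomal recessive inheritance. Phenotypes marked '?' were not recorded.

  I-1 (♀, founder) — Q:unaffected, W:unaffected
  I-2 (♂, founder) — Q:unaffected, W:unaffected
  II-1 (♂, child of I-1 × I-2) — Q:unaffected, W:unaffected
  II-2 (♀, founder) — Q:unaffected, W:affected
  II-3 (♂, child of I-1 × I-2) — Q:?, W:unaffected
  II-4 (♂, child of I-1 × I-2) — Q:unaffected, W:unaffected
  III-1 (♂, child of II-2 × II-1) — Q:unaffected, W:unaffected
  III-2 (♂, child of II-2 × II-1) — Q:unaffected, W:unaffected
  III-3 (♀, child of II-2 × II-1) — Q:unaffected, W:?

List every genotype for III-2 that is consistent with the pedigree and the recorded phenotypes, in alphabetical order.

Q/I-1 un ·: QQ|Qq
Q/I-2 un ·: QQ|Qq
Q/II-1 un I-1×I-2: QQ|Qq
Q/II-2 un ·: QQ|Qq
Q/II-3 ? I-1×I-2: QQ|Qq|qq
Q/II-4 un I-1×I-2: QQ|Qq
Q/III-1 un II-2×II-1: QQ|Qq
Q/III-2 un II-2×II-1: QQ|Qq
Q/III-3 un II-2×II-1: QQ|Qq
⇒ Q over [I-1,I-2,II-1,II-2,II-3,II-4,III-1,III-2,III-3]: 359 consistent
W/I-1 un ·: WW|Ww
W/I-2 un ·: WW|Ww
W/II-1 un I-1×I-2: WW|Ww
W/II-2 aff ·: ww
W/II-3 un I-1×I-2: WW|Ww
W/II-4 un I-1×I-2: WW|Ww
W/III-1 un II-2×II-1: Ww
W/III-2 un II-2×II-1: Ww
W/III-3 ? II-2×II-1: Ww|ww
⇒ W over [I-1,I-2,II-1,II-2,II-3,II-4,III-1,III-2,III-3]: 37 consistent

III-2 ∈ {QQ Ww, Qq Ww}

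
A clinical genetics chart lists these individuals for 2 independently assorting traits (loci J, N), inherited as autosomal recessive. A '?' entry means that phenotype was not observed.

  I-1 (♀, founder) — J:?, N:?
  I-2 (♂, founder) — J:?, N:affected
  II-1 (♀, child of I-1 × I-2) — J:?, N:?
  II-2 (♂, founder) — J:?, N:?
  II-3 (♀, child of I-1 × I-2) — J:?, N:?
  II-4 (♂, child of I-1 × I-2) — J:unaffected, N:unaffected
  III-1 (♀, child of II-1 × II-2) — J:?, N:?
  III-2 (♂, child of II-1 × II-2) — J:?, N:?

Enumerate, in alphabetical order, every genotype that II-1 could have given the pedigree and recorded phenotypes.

J/I-1 ? ·: JJ|Jj|jj
J/I-2 ? ·: JJ|Jj|jj
J/II-1 ? I-1×I-2: JJ|Jj|jj
J/II-2 ? ·: JJ|Jj|jj
J/II-3 ? I-1×I-2: JJ|Jj|jj
J/II-4 un I-1×I-2: JJ|Jj
J/III-1 ? II-1×II-2: JJ|Jj|jj
J/III-2 ? II-1×II-2: JJ|Jj|jj
⇒ J over [I-1,I-2,II-1,II-2,II-3,II-4,III-1,III-2]: 490 consistent
N/I-1 ? ·: NN|Nn
N/I-2 aff ·: nn
N/II-1 ? I-1×I-2: Nn|nn
N/II-2 ? ·: NN|Nn|nn
N/II-3 ? I-1×I-2: Nn|nn
N/II-4 un I-1×I-2: Nn
N/III-1 ? II-1×II-2: NN|Nn|nn
N/III-2 ? II-1×II-2: NN|Nn|nn
⇒ N over [I-1,I-2,II-1,II-2,II-3,II-4,III-1,III-2]: 63 consistent

II-1 ∈ {JJ Nn, JJ nn, Jj Nn, Jj nn, jj Nn, jj nn}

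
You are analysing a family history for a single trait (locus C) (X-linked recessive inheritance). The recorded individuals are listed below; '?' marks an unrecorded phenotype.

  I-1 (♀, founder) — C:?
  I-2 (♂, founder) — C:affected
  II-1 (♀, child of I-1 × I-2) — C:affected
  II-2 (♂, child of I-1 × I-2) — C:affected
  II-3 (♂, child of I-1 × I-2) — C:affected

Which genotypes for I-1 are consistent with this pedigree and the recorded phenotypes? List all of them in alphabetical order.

I-1 ∈ {X^CX^c, X^cX^c}

C/I-1 ? ·: X^CX^c|X^cX^c
C/I-2 aff ·: X^cY
C/II-1 aff I-1×I-2: X^cX^c
C/II-2 aff I-1×I-2: X^cY
C/II-3 aff I-1×I-2: X^cY
⇒ C over [I-1,I-2,II-1,II-2,II-3]: 2 consistent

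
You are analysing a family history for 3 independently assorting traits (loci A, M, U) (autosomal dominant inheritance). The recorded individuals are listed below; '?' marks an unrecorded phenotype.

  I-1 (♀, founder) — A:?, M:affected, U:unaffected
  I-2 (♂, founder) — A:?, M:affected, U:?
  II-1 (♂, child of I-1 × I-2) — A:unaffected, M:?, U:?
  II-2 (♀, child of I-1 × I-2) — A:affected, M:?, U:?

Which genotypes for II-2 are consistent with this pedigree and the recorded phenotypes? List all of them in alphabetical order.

II-2 ∈ {AA MM Uu, AA MM uu, AA Mm Uu, AA Mm uu, AA mm Uu, AA mm uu, Aa MM Uu, Aa MM uu, Aa Mm Uu, Aa Mm uu, Aa mm Uu, Aa mm uu}

A/I-1 ? ·: aa|Aa
A/I-2 ? ·: aa|Aa
A/II-1 un I-1×I-2: aa
A/II-2 aff I-1×I-2: Aa|AA
⇒ A over [I-1,I-2,II-1,II-2]: 4 consistent
M/I-1 aff ·: Mm|MM
M/I-2 aff ·: Mm|MM
M/II-1 ? I-1×I-2: mm|Mm|MM
M/II-2 ? I-1×I-2: mm|Mm|MM
⇒ M over [I-1,I-2,II-1,II-2]: 18 consistent
U/I-1 un ·: uu
U/I-2 ? ·: uu|Uu|UU
U/II-1 ? I-1×I-2: uu|Uu
U/II-2 ? I-1×I-2: uu|Uu
⇒ U over [I-1,I-2,II-1,II-2]: 6 consistent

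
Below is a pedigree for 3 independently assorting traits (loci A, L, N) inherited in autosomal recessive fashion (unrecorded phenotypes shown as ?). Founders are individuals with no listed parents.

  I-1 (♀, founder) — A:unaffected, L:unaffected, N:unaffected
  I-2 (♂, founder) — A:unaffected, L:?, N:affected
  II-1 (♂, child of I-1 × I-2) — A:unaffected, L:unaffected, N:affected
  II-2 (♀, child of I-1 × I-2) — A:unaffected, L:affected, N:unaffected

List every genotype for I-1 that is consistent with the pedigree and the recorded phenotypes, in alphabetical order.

I-1 ∈ {AA Ll Nn, Aa Ll Nn}

A/I-1 un ·: AA|Aa
A/I-2 un ·: AA|Aa
A/II-1 un I-1×I-2: AA|Aa
A/II-2 un I-1×I-2: AA|Aa
⇒ A over [I-1,I-2,II-1,II-2]: 13 consistent
L/I-1 un ·: Ll
L/I-2 ? ·: Ll|ll
L/II-1 un I-1×I-2: LL|Ll
L/II-2 aff I-1×I-2: ll
⇒ L over [I-1,I-2,II-1,II-2]: 3 consistent
N/I-1 un ·: Nn
N/I-2 aff ·: nn
N/II-1 aff I-1×I-2: nn
N/II-2 un I-1×I-2: Nn
⇒ N over [I-1,I-2,II-1,II-2]: 1 consistent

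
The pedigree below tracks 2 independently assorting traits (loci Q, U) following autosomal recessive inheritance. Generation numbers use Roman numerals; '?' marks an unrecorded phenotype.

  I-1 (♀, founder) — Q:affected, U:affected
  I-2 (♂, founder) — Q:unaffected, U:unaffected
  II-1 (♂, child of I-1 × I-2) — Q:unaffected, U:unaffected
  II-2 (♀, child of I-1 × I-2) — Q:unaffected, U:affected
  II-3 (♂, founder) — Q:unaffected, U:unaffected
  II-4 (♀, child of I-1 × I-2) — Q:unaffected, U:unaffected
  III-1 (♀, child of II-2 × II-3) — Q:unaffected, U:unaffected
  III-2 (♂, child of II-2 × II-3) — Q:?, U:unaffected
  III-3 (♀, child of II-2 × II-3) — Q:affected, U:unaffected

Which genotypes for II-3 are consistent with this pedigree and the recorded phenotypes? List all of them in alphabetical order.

II-3 ∈ {Qq UU, Qq Uu}

Q/I-1 aff ·: qq
Q/I-2 un ·: QQ|Qq
Q/II-1 un I-1×I-2: Qq
Q/II-2 un I-1×I-2: Qq
Q/II-3 un ·: Qq
Q/II-4 un I-1×I-2: Qq
Q/III-1 un II-2×II-3: QQ|Qq
Q/III-2 ? II-2×II-3: QQ|Qq|qq
Q/III-3 aff II-2×II-3: qq
⇒ Q over [I-1,I-2,II-1,II-2,II-3,II-4,III-1,III-2,III-3]: 12 consistent
U/I-1 aff ·: uu
U/I-2 un ·: Uu
U/II-1 un I-1×I-2: Uu
U/II-2 aff I-1×I-2: uu
U/II-3 un ·: UU|Uu
U/II-4 un I-1×I-2: Uu
U/III-1 un II-2×II-3: Uu
U/III-2 un II-2×II-3: Uu
U/III-3 un II-2×II-3: Uu
⇒ U over [I-1,I-2,II-1,II-2,II-3,II-4,III-1,III-2,III-3]: 2 consistent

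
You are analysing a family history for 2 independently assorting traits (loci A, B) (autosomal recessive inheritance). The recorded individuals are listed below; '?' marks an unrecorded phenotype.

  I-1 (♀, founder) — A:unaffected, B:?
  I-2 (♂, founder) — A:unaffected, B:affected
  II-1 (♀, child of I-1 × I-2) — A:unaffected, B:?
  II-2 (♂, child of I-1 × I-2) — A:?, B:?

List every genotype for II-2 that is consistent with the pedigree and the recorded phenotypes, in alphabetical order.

A/I-1 un ·: AA|Aa
A/I-2 un ·: AA|Aa
A/II-1 un I-1×I-2: AA|Aa
A/II-2 ? I-1×I-2: AA|Aa|aa
⇒ A over [I-1,I-2,II-1,II-2]: 15 consistent
B/I-1 ? ·: BB|Bb|bb
B/I-2 aff ·: bb
B/II-1 ? I-1×I-2: Bb|bb
B/II-2 ? I-1×I-2: Bb|bb
⇒ B over [I-1,I-2,II-1,II-2]: 6 consistent

II-2 ∈ {AA Bb, AA bb, Aa Bb, Aa bb, aa Bb, aa bb}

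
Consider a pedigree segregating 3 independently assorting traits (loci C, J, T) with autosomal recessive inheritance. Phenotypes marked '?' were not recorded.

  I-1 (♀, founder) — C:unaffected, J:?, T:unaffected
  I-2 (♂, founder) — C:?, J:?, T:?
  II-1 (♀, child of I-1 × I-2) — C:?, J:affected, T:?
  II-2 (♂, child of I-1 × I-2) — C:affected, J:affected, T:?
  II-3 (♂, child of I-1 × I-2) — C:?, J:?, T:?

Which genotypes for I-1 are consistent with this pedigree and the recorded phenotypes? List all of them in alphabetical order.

C/I-1 un ·: Cc
C/I-2 ? ·: Cc|cc
C/II-1 ? I-1×I-2: CC|Cc|cc
C/II-2 aff I-1×I-2: cc
C/II-3 ? I-1×I-2: CC|Cc|cc
⇒ C over [I-1,I-2,II-1,II-2,II-3]: 13 consistent
J/I-1 ? ·: Jj|jj
J/I-2 ? ·: Jj|jj
J/II-1 aff I-1×I-2: jj
J/II-2 aff I-1×I-2: jj
J/II-3 ? I-1×I-2: JJ|Jj|jj
⇒ J over [I-1,I-2,II-1,II-2,II-3]: 8 consistent
T/I-1 un ·: TT|Tt
T/I-2 ? ·: TT|Tt|tt
T/II-1 ? I-1×I-2: TT|Tt|tt
T/II-2 ? I-1×I-2: TT|Tt|tt
T/II-3 ? I-1×I-2: TT|Tt|tt
⇒ T over [I-1,I-2,II-1,II-2,II-3]: 53 consistent

I-1 ∈ {Cc Jj TT, Cc Jj Tt, Cc jj TT, Cc jj Tt}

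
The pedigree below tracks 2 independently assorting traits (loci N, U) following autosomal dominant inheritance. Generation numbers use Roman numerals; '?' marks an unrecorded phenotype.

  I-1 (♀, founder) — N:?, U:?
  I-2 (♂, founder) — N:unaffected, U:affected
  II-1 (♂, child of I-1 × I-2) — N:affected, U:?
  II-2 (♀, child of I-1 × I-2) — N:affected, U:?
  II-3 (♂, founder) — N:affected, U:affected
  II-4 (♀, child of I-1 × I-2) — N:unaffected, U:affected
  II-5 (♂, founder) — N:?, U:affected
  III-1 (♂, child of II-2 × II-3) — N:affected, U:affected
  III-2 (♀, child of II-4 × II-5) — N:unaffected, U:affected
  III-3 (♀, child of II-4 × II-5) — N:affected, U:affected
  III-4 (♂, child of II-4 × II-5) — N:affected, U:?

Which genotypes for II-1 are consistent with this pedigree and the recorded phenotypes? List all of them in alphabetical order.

II-1 ∈ {Nn UU, Nn Uu, Nn uu}

N/I-1 ? ·: Nn
N/I-2 un ·: nn
N/II-1 aff I-1×I-2: Nn
N/II-2 aff I-1×I-2: Nn
N/II-3 aff ·: Nn|NN
N/II-4 un I-1×I-2: nn
N/II-5 ? ·: Nn
N/III-1 aff II-2×II-3: Nn|NN
N/III-2 un II-4×II-5: nn
N/III-3 aff II-4×II-5: Nn
N/III-4 aff II-4×II-5: Nn
⇒ N over [I-1,I-2,II-1,II-2,II-3,II-4,II-5,III-1,III-2,III-3,III-4]: 4 consistent
U/I-1 ? ·: uu|Uu|UU
U/I-2 aff ·: Uu|UU
U/II-1 ? I-1×I-2: uu|Uu|UU
U/II-2 ? I-1×I-2: uu|Uu|UU
U/II-3 aff ·: Uu|UU
U/II-4 aff I-1×I-2: Uu|UU
U/II-5 aff ·: Uu|UU
U/III-1 aff II-2×II-3: Uu|UU
U/III-2 aff II-4×II-5: Uu|UU
U/III-3 aff II-4×II-5: Uu|UU
U/III-4 ? II-4×II-5: uu|Uu|UU
⇒ U over [I-1,I-2,II-1,II-2,II-3,II-4,II-5,III-1,III-2,III-3,III-4]: 1942 consistent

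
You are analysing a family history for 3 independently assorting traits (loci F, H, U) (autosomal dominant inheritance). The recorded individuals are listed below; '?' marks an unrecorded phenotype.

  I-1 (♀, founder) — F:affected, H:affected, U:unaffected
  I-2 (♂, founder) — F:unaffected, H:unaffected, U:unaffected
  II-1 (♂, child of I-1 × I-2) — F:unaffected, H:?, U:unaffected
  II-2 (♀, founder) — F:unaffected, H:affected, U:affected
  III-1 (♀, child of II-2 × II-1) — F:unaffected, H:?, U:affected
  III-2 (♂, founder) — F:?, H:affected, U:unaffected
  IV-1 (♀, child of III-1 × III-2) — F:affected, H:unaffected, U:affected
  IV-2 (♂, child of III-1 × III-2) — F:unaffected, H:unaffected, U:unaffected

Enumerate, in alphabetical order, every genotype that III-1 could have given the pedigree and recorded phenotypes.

F/I-1 aff ·: Ff
F/I-2 un ·: ff
F/II-1 un I-1×I-2: ff
F/II-2 un ·: ff
F/III-1 un II-2×II-1: ff
F/III-2 ? ·: Ff
F/IV-1 aff III-1×III-2: Ff
F/IV-2 un III-1×III-2: ff
⇒ F over [I-1,I-2,II-1,II-2,III-1,III-2,IV-1,IV-2]: 1 consistent
H/I-1 aff ·: Hh|HH
H/I-2 un ·: hh
H/II-1 ? I-1×I-2: hh|Hh
H/II-2 aff ·: Hh|HH
H/III-1 ? II-2×II-1: hh|Hh
H/III-2 aff ·: Hh
H/IV-1 un III-1×III-2: hh
H/IV-2 un III-1×III-2: hh
⇒ H over [I-1,I-2,II-1,II-2,III-1,III-2,IV-1,IV-2]: 9 consistent
U/I-1 un ·: uu
U/I-2 un ·: uu
U/II-1 un I-1×I-2: uu
U/II-2 aff ·: Uu|UU
U/III-1 aff II-2×II-1: Uu
U/III-2 un ·: uu
U/IV-1 aff III-1×III-2: Uu
U/IV-2 un III-1×III-2: uu
⇒ U over [I-1,I-2,II-1,II-2,III-1,III-2,IV-1,IV-2]: 2 consistent

III-1 ∈ {ff Hh Uu, ff hh Uu}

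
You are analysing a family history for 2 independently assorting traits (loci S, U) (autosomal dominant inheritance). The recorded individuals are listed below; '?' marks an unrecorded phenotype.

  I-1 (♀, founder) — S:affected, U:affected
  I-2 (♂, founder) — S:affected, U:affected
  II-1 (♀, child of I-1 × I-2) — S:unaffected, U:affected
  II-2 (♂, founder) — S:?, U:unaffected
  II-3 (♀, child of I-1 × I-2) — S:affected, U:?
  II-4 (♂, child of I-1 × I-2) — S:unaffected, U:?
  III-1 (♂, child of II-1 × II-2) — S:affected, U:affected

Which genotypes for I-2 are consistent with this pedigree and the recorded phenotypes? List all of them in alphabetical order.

I-2 ∈ {Ss UU, Ss Uu}

S/I-1 aff ·: Ss
S/I-2 aff ·: Ss
S/II-1 un I-1×I-2: ss
S/II-2 ? ·: Ss|SS
S/II-3 aff I-1×I-2: Ss|SS
S/II-4 un I-1×I-2: ss
S/III-1 aff II-1×II-2: Ss
⇒ S over [I-1,I-2,II-1,II-2,II-3,II-4,III-1]: 4 consistent
U/I-1 aff ·: Uu|UU
U/I-2 aff ·: Uu|UU
U/II-1 aff I-1×I-2: Uu|UU
U/II-2 un ·: uu
U/II-3 ? I-1×I-2: uu|Uu|UU
U/II-4 ? I-1×I-2: uu|Uu|UU
U/III-1 aff II-1×II-2: Uu
⇒ U over [I-1,I-2,II-1,II-2,II-3,II-4,III-1]: 35 consistent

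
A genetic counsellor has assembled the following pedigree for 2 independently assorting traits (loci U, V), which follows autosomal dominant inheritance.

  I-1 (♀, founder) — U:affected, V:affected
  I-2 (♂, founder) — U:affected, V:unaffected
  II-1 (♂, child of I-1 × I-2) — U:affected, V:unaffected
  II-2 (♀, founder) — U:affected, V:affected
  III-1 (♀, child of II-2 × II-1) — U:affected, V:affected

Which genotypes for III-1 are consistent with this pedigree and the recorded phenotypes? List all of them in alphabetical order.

III-1 ∈ {UU Vv, Uu Vv}

U/I-1 aff ·: Uu|UU
U/I-2 aff ·: Uu|UU
U/II-1 aff I-1×I-2: Uu|UU
U/II-2 aff ·: Uu|UU
U/III-1 aff II-2×II-1: Uu|UU
⇒ U over [I-1,I-2,II-1,II-2,III-1]: 24 consistent
V/I-1 aff ·: Vv
V/I-2 un ·: vv
V/II-1 un I-1×I-2: vv
V/II-2 aff ·: Vv|VV
V/III-1 aff II-2×II-1: Vv
⇒ V over [I-1,I-2,II-1,II-2,III-1]: 2 consistent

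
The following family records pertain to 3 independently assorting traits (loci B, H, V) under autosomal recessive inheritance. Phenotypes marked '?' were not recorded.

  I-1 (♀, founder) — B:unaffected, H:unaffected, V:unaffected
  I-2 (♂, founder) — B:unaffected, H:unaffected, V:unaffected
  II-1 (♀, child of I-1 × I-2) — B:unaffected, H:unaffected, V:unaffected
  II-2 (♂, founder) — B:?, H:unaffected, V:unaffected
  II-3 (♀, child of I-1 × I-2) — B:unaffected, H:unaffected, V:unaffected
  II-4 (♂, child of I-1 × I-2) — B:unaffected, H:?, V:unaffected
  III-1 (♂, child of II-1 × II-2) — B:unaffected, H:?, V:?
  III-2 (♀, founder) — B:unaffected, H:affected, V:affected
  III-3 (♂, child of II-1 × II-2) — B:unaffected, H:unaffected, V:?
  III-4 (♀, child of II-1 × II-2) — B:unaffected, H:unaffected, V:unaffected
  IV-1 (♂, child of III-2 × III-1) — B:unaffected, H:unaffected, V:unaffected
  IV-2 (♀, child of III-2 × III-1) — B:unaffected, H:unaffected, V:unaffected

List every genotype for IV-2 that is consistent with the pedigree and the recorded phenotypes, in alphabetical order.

IV-2 ∈ {BB Hh Vv, Bb Hh Vv}

B/I-1 un ·: BB|Bb
B/I-2 un ·: BB|Bb
B/II-1 un I-1×I-2: BB|Bb
B/II-2 ? ·: BB|Bb|bb
B/II-3 un I-1×I-2: BB|Bb
B/II-4 un I-1×I-2: BB|Bb
B/III-1 un II-1×II-2: BB|Bb
B/III-2 un ·: BB|Bb
B/III-3 un II-1×II-2: BB|Bb
B/III-4 un II-1×II-2: BB|Bb
B/IV-1 un III-2×III-1: BB|Bb
B/IV-2 un III-2×III-1: BB|Bb
⇒ B over [I-1,I-2,II-1,II-2,II-3,II-4,III-1,III-2,III-3,III-4,IV-1,IV-2]: 2189 consistent
H/I-1 un ·: HH|Hh
H/I-2 un ·: HH|Hh
H/II-1 un I-1×I-2: HH|Hh
H/II-2 un ·: HH|Hh
H/II-3 un I-1×I-2: HH|Hh
H/II-4 ? I-1×I-2: HH|Hh|hh
H/III-1 ? II-1×II-2: HH|Hh
H/III-2 aff ·: hh
H/III-3 un II-1×II-2: HH|Hh
H/III-4 un II-1×II-2: HH|Hh
H/IV-1 un III-2×III-1: Hh
H/IV-2 un III-2×III-1: Hh
⇒ H over [I-1,I-2,II-1,II-2,II-3,II-4,III-1,III-2,III-3,III-4,IV-1,IV-2]: 359 consistent
V/I-1 un ·: VV|Vv
V/I-2 un ·: VV|Vv
V/II-1 un I-1×I-2: VV|Vv
V/II-2 un ·: VV|Vv
V/II-3 un I-1×I-2: VV|Vv
V/II-4 un I-1×I-2: VV|Vv
V/III-1 ? II-1×II-2: VV|Vv
V/III-2 aff ·: vv
V/III-3 ? II-1×II-2: VV|Vv|vv
V/III-4 un II-1×II-2: VV|Vv
V/IV-1 un III-2×III-1: Vv
V/IV-2 un III-2×III-1: Vv
⇒ V over [I-1,I-2,II-1,II-2,II-3,II-4,III-1,III-2,III-3,III-4,IV-1,IV-2]: 357 consistent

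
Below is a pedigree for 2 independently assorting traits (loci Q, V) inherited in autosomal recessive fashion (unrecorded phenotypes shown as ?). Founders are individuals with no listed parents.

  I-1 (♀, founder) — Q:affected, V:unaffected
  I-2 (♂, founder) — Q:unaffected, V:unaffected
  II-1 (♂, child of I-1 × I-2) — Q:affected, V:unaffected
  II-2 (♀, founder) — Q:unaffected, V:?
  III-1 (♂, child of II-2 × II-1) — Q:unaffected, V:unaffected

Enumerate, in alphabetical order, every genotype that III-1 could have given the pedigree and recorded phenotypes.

III-1 ∈ {Qq VV, Qq Vv}

Q/I-1 aff ·: qq
Q/I-2 un ·: Qq
Q/II-1 aff I-1×I-2: qq
Q/II-2 un ·: QQ|Qq
Q/III-1 un II-2×II-1: Qq
⇒ Q over [I-1,I-2,II-1,II-2,III-1]: 2 consistent
V/I-1 un ·: VV|Vv
V/I-2 un ·: VV|Vv
V/II-1 un I-1×I-2: VV|Vv
V/II-2 ? ·: VV|Vv|vv
V/III-1 un II-2×II-1: VV|Vv
⇒ V over [I-1,I-2,II-1,II-2,III-1]: 31 consistent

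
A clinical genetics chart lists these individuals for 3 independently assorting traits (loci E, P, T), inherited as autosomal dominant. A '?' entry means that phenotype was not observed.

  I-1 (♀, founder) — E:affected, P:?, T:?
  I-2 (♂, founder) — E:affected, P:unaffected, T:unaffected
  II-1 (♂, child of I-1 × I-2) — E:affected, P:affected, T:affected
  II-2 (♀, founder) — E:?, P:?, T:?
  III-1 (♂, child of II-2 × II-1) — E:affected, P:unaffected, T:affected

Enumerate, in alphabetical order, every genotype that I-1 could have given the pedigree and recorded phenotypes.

I-1 ∈ {EE PP TT, EE PP Tt, EE Pp TT, EE Pp Tt, Ee PP TT, Ee PP Tt, Ee Pp TT, Ee Pp Tt}

E/I-1 aff ·: Ee|EE
E/I-2 aff ·: Ee|EE
E/II-1 aff I-1×I-2: Ee|EE
E/II-2 ? ·: ee|Ee|EE
E/III-1 aff II-2×II-1: Ee|EE
⇒ E over [I-1,I-2,II-1,II-2,III-1]: 31 consistent
P/I-1 ? ·: Pp|PP
P/I-2 un ·: pp
P/II-1 aff I-1×I-2: Pp
P/II-2 ? ·: pp|Pp
P/III-1 un II-2×II-1: pp
⇒ P over [I-1,I-2,II-1,II-2,III-1]: 4 consistent
T/I-1 ? ·: Tt|TT
T/I-2 un ·: tt
T/II-1 aff I-1×I-2: Tt
T/II-2 ? ·: tt|Tt|TT
T/III-1 aff II-2×II-1: Tt|TT
⇒ T over [I-1,I-2,II-1,II-2,III-1]: 10 consistent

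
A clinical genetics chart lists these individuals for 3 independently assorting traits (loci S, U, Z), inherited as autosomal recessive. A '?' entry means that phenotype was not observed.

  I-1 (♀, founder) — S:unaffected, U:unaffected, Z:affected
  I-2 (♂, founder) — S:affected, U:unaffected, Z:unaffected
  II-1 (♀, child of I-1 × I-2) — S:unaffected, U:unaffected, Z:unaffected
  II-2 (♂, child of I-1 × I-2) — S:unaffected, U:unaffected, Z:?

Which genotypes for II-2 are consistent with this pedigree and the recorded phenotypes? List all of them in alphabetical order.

S/I-1 un ·: SS|Ss
S/I-2 aff ·: ss
S/II-1 un I-1×I-2: Ss
S/II-2 un I-1×I-2: Ss
⇒ S over [I-1,I-2,II-1,II-2]: 2 consistent
U/I-1 un ·: UU|Uu
U/I-2 un ·: UU|Uu
U/II-1 un I-1×I-2: UU|Uu
U/II-2 un I-1×I-2: UU|Uu
⇒ U over [I-1,I-2,II-1,II-2]: 13 consistent
Z/I-1 aff ·: zz
Z/I-2 un ·: ZZ|Zz
Z/II-1 un I-1×I-2: Zz
Z/II-2 ? I-1×I-2: Zz|zz
⇒ Z over [I-1,I-2,II-1,II-2]: 3 consistent

II-2 ∈ {Ss UU Zz, Ss UU zz, Ss Uu Zz, Ss Uu zz}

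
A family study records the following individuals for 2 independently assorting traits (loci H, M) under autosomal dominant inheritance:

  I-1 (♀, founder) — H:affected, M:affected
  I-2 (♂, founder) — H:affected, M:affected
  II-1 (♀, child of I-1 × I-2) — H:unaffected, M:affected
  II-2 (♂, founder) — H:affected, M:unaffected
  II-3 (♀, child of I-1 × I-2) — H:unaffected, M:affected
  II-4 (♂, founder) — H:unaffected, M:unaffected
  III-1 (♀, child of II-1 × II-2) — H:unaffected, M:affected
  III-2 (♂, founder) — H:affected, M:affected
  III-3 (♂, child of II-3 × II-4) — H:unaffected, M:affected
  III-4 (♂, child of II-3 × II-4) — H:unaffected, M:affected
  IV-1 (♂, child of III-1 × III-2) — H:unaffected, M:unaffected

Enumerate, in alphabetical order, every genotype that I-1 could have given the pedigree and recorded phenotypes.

H/I-1 aff ·: Hh
H/I-2 aff ·: Hh
H/II-1 un I-1×I-2: hh
H/II-2 aff ·: Hh
H/II-3 un I-1×I-2: hh
H/II-4 un ·: hh
H/III-1 un II-1×II-2: hh
H/III-2 aff ·: Hh
H/III-3 un II-3×II-4: hh
H/III-4 un II-3×II-4: hh
H/IV-1 un III-1×III-2: hh
⇒ H over [I-1,I-2,II-1,II-2,II-3,II-4,III-1,III-2,III-3,III-4,IV-1]: 1 consistent
M/I-1 aff ·: Mm|MM
M/I-2 aff ·: Mm|MM
M/II-1 aff I-1×I-2: Mm|MM
M/II-2 un ·: mm
M/II-3 aff I-1×I-2: Mm|MM
M/II-4 un ·: mm
M/III-1 aff II-1×II-2: Mm
M/III-2 aff ·: Mm
M/III-3 aff II-3×II-4: Mm
M/III-4 aff II-3×II-4: Mm
M/IV-1 un III-1×III-2: mm
⇒ M over [I-1,I-2,II-1,II-2,II-3,II-4,III-1,III-2,III-3,III-4,IV-1]: 13 consistent

I-1 ∈ {Hh MM, Hh Mm}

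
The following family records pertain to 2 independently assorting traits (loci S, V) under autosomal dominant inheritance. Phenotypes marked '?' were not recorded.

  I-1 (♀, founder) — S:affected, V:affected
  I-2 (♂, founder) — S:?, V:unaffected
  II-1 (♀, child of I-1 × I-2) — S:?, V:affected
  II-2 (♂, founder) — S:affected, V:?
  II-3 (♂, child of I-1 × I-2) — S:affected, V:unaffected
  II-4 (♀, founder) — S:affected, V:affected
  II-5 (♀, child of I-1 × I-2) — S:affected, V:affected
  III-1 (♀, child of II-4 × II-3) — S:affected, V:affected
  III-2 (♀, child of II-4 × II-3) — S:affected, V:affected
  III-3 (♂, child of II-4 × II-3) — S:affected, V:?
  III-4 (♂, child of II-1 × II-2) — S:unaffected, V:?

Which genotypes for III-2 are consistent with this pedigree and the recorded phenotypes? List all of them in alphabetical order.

III-2 ∈ {SS Vv, Ss Vv}

S/I-1 aff ·: Ss|SS
S/I-2 ? ·: ss|Ss|SS
S/II-1 ? I-1×I-2: ss|Ss
S/II-2 aff ·: Ss
S/II-3 aff I-1×I-2: Ss|SS
S/II-4 aff ·: Ss|SS
S/II-5 aff I-1×I-2: Ss|SS
S/III-1 aff II-4×II-3: Ss|SS
S/III-2 aff II-4×II-3: Ss|SS
S/III-3 aff II-4×II-3: Ss|SS
S/III-4 un II-1×II-2: ss
⇒ S over [I-1,I-2,II-1,II-2,II-3,II-4,II-5,III-1,III-2,III-3,III-4]: 248 consistent
V/I-1 aff ·: Vv
V/I-2 un ·: vv
V/II-1 aff I-1×I-2: Vv
V/II-2 ? ·: vv|Vv|VV
V/II-3 un I-1×I-2: vv
V/II-4 aff ·: Vv|VV
V/II-5 aff I-1×I-2: Vv
V/III-1 aff II-4×II-3: Vv
V/III-2 aff II-4×II-3: Vv
V/III-3 ? II-4×II-3: vv|Vv
V/III-4 ? II-1×II-2: vv|Vv|VV
⇒ V over [I-1,I-2,II-1,II-2,II-3,II-4,II-5,III-1,III-2,III-3,III-4]: 21 consistent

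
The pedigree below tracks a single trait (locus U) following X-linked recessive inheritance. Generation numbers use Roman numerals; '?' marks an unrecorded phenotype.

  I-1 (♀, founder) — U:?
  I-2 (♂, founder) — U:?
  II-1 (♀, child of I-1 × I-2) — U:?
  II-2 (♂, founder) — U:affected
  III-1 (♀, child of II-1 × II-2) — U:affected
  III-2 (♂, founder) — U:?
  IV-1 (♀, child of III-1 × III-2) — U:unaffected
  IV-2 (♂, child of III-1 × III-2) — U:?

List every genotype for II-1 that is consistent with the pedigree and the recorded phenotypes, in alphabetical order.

U/I-1 ? ·: X^UX^U|X^UX^u|X^uX^u
U/I-2 ? ·: X^UY|X^uY
U/II-1 ? I-1×I-2: X^UX^u|X^uX^u
U/II-2 aff ·: X^uY
U/III-1 aff II-1×II-2: X^uX^u
U/III-2 ? ·: X^UY
U/IV-1 un III-1×III-2: X^UX^u
U/IV-2 ? III-1×III-2: X^uY
⇒ U over [I-1,I-2,II-1,II-2,III-1,III-2,IV-1,IV-2]: 6 consistent

II-1 ∈ {X^UX^u, X^uX^u}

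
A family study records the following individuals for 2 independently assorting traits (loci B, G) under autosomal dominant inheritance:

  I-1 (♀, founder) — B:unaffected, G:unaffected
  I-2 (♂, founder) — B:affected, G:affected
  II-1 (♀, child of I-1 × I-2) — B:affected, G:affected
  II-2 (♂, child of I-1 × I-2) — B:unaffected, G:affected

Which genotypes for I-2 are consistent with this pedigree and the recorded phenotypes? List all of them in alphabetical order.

I-2 ∈ {Bb GG, Bb Gg}

B/I-1 un ·: bb
B/I-2 aff ·: Bb
B/II-1 aff I-1×I-2: Bb
B/II-2 un I-1×I-2: bb
⇒ B over [I-1,I-2,II-1,II-2]: 1 consistent
G/I-1 un ·: gg
G/I-2 aff ·: Gg|GG
G/II-1 aff I-1×I-2: Gg
G/II-2 aff I-1×I-2: Gg
⇒ G over [I-1,I-2,II-1,II-2]: 2 consistent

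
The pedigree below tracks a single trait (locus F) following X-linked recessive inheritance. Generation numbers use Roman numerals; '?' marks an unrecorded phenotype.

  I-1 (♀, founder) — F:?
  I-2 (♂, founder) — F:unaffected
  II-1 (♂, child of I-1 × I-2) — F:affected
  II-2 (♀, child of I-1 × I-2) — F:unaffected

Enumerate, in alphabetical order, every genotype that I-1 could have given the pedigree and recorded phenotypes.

I-1 ∈ {X^FX^f, X^fX^f}

F/I-1 ? ·: X^FX^f|X^fX^f
F/I-2 un ·: X^FY
F/II-1 aff I-1×I-2: X^fY
F/II-2 un I-1×I-2: X^FX^F|X^FX^f
⇒ F over [I-1,I-2,II-1,II-2]: 3 consistent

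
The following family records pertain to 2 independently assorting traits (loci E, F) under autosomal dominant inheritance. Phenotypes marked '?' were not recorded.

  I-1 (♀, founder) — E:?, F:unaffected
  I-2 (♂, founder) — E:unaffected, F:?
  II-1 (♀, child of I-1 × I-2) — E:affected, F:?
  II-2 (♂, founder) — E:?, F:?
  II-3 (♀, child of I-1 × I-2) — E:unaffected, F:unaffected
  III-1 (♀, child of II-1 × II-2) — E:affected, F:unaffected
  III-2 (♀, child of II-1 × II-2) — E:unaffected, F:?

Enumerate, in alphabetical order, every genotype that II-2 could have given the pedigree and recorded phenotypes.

E/I-1 ? ·: Ee
E/I-2 un ·: ee
E/II-1 aff I-1×I-2: Ee
E/II-2 ? ·: ee|Ee
E/II-3 un I-1×I-2: ee
E/III-1 aff II-1×II-2: Ee|EE
E/III-2 un II-1×II-2: ee
⇒ E over [I-1,I-2,II-1,II-2,II-3,III-1,III-2]: 3 consistent
F/I-1 un ·: ff
F/I-2 ? ·: ff|Ff
F/II-1 ? I-1×I-2: ff|Ff
F/II-2 ? ·: ff|Ff
F/II-3 un I-1×I-2: ff
F/III-1 un II-1×II-2: ff
F/III-2 ? II-1×II-2: ff|Ff|FF
⇒ F over [I-1,I-2,II-1,II-2,II-3,III-1,III-2]: 11 consistent

II-2 ∈ {Ee Ff, Ee ff, ee Ff, ee ff}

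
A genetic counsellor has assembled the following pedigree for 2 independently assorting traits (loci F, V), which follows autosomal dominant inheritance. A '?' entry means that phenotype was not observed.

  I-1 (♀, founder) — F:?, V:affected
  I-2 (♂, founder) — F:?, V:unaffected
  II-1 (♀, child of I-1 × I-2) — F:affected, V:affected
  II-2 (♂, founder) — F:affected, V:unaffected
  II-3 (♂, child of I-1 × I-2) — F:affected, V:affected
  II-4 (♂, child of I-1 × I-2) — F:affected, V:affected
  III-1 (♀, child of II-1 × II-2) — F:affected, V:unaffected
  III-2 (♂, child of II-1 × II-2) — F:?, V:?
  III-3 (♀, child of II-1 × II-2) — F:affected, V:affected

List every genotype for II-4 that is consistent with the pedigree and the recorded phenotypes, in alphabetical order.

F/I-1 ? ·: ff|Ff|FF
F/I-2 ? ·: ff|Ff|FF
F/II-1 aff I-1×I-2: Ff|FF
F/II-2 aff ·: Ff|FF
F/II-3 aff I-1×I-2: Ff|FF
F/II-4 aff I-1×I-2: Ff|FF
F/III-1 aff II-1×II-2: Ff|FF
F/III-2 ? II-1×II-2: ff|Ff|FF
F/III-3 aff II-1×II-2: Ff|FF
⇒ F over [I-1,I-2,II-1,II-2,II-3,II-4,III-1,III-2,III-3]: 437 consistent
V/I-1 aff ·: Vv|VV
V/I-2 un ·: vv
V/II-1 aff I-1×I-2: Vv
V/II-2 un ·: vv
V/II-3 aff I-1×I-2: Vv
V/II-4 aff I-1×I-2: Vv
V/III-1 un II-1×II-2: vv
V/III-2 ? II-1×II-2: vv|Vv
V/III-3 aff II-1×II-2: Vv
⇒ V over [I-1,I-2,II-1,II-2,II-3,II-4,III-1,III-2,III-3]: 4 consistent

II-4 ∈ {FF Vv, Ff Vv}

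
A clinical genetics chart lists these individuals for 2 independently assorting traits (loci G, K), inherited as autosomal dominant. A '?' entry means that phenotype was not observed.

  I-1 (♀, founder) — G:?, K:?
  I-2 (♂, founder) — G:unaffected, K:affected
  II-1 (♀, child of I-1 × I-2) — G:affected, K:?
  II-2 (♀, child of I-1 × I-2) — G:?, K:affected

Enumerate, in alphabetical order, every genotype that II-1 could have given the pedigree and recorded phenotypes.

II-1 ∈ {Gg KK, Gg Kk, Gg kk}

G/I-1 ? ·: Gg|GG
G/I-2 un ·: gg
G/II-1 aff I-1×I-2: Gg
G/II-2 ? I-1×I-2: gg|Gg
⇒ G over [I-1,I-2,II-1,II-2]: 3 consistent
K/I-1 ? ·: kk|Kk|KK
K/I-2 aff ·: Kk|KK
K/II-1 ? I-1×I-2: kk|Kk|KK
K/II-2 aff I-1×I-2: Kk|KK
⇒ K over [I-1,I-2,II-1,II-2]: 18 consistent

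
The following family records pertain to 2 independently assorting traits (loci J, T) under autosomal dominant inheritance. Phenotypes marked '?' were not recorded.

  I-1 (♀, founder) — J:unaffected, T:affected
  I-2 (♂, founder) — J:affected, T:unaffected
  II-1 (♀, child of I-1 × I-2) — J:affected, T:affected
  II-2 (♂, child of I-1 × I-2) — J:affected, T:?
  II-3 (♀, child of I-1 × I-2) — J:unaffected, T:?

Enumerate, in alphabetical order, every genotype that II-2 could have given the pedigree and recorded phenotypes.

II-2 ∈ {Jj Tt, Jj tt}

J/I-1 un ·: jj
J/I-2 aff ·: Jj
J/II-1 aff I-1×I-2: Jj
J/II-2 aff I-1×I-2: Jj
J/II-3 un I-1×I-2: jj
⇒ J over [I-1,I-2,II-1,II-2,II-3]: 1 consistent
T/I-1 aff ·: Tt|TT
T/I-2 un ·: tt
T/II-1 aff I-1×I-2: Tt
T/II-2 ? I-1×I-2: tt|Tt
T/II-3 ? I-1×I-2: tt|Tt
⇒ T over [I-1,I-2,II-1,II-2,II-3]: 5 consistent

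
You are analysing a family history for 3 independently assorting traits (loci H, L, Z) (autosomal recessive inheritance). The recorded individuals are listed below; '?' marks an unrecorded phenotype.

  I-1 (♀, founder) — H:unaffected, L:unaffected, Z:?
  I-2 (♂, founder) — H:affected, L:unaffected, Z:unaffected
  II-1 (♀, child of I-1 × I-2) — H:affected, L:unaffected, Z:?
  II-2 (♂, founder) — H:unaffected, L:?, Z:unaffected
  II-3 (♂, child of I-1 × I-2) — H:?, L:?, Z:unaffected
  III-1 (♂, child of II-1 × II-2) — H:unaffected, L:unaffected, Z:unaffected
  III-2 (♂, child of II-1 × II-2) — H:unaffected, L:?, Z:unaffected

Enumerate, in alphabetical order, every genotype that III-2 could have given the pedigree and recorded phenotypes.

H/I-1 un ·: Hh
H/I-2 aff ·: hh
H/II-1 aff I-1×I-2: hh
H/II-2 un ·: HH|Hh
H/II-3 ? I-1×I-2: Hh|hh
H/III-1 un II-1×II-2: Hh
H/III-2 un II-1×II-2: Hh
⇒ H over [I-1,I-2,II-1,II-2,II-3,III-1,III-2]: 4 consistent
L/I-1 un ·: LL|Ll
L/I-2 un ·: LL|Ll
L/II-1 un I-1×I-2: LL|Ll
L/II-2 ? ·: LL|Ll|ll
L/II-3 ? I-1×I-2: LL|Ll|ll
L/III-1 un II-1×II-2: LL|Ll
L/III-2 ? II-1×II-2: LL|Ll|ll
⇒ L over [I-1,I-2,II-1,II-2,II-3,III-1,III-2]: 132 consistent
Z/I-1 ? ·: ZZ|Zz|zz
Z/I-2 un ·: ZZ|Zz
Z/II-1 ? I-1×I-2: ZZ|Zz|zz
Z/II-2 un ·: ZZ|Zz
Z/II-3 un I-1×I-2: ZZ|Zz
Z/III-1 un II-1×II-2: ZZ|Zz
Z/III-2 un II-1×II-2: ZZ|Zz
⇒ Z over [I-1,I-2,II-1,II-2,II-3,III-1,III-2]: 105 consistent

III-2 ∈ {Hh LL ZZ, Hh LL Zz, Hh Ll ZZ, Hh Ll Zz, Hh ll ZZ, Hh ll Zz}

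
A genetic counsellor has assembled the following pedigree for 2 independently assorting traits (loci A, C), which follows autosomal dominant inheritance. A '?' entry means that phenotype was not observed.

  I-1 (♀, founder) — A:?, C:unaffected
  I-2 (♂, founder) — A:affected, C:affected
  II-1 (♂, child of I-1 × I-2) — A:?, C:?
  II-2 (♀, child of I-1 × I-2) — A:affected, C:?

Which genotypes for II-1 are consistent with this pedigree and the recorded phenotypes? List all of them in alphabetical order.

II-1 ∈ {AA Cc, AA cc, Aa Cc, Aa cc, aa Cc, aa cc}

A/I-1 ? ·: aa|Aa|AA
A/I-2 aff ·: Aa|AA
A/II-1 ? I-1×I-2: aa|Aa|AA
A/II-2 aff I-1×I-2: Aa|AA
⇒ A over [I-1,I-2,II-1,II-2]: 18 consistent
C/I-1 un ·: cc
C/I-2 aff ·: Cc|CC
C/II-1 ? I-1×I-2: cc|Cc
C/II-2 ? I-1×I-2: cc|Cc
⇒ C over [I-1,I-2,II-1,II-2]: 5 consistent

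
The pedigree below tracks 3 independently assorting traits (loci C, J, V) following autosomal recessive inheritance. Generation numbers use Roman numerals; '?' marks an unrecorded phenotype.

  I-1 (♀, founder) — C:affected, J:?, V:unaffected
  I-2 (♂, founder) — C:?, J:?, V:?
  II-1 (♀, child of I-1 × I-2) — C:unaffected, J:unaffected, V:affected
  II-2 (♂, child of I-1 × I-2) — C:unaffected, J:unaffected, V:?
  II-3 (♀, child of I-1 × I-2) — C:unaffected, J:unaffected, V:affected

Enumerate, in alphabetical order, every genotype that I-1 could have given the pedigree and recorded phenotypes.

I-1 ∈ {cc JJ Vv, cc Jj Vv, cc jj Vv}

C/I-1 aff ·: cc
C/I-2 ? ·: CC|Cc
C/II-1 un I-1×I-2: Cc
C/II-2 un I-1×I-2: Cc
C/II-3 un I-1×I-2: Cc
⇒ C over [I-1,I-2,II-1,II-2,II-3]: 2 consistent
J/I-1 ? ·: JJ|Jj|jj
J/I-2 ? ·: JJ|Jj|jj
J/II-1 un I-1×I-2: JJ|Jj
J/II-2 un I-1×I-2: JJ|Jj
J/II-3 un I-1×I-2: JJ|Jj
⇒ J over [I-1,I-2,II-1,II-2,II-3]: 29 consistent
V/I-1 un ·: Vv
V/I-2 ? ·: Vv|vv
V/II-1 aff I-1×I-2: vv
V/II-2 ? I-1×I-2: VV|Vv|vv
V/II-3 aff I-1×I-2: vv
⇒ V over [I-1,I-2,II-1,II-2,II-3]: 5 consistent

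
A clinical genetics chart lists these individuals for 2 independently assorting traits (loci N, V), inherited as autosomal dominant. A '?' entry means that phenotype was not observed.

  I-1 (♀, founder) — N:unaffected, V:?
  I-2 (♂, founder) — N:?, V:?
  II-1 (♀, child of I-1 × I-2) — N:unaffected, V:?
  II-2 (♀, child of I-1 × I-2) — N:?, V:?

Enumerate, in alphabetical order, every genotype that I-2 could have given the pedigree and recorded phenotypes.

N/I-1 un ·: nn
N/I-2 ? ·: nn|Nn
N/II-1 un I-1×I-2: nn
N/II-2 ? I-1×I-2: nn|Nn
⇒ N over [I-1,I-2,II-1,II-2]: 3 consistent
V/I-1 ? ·: vv|Vv|VV
V/I-2 ? ·: vv|Vv|VV
V/II-1 ? I-1×I-2: vv|Vv|VV
V/II-2 ? I-1×I-2: vv|Vv|VV
⇒ V over [I-1,I-2,II-1,II-2]: 29 consistent

I-2 ∈ {Nn VV, Nn Vv, Nn vv, nn VV, nn Vv, nn vv}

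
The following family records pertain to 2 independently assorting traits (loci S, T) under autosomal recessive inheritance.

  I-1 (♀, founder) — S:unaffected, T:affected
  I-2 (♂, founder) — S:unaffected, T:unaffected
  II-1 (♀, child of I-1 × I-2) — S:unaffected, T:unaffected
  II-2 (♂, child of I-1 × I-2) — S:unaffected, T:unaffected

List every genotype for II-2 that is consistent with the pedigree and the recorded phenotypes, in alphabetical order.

II-2 ∈ {SS Tt, Ss Tt}

S/I-1 un ·: SS|Ss
S/I-2 un ·: SS|Ss
S/II-1 un I-1×I-2: SS|Ss
S/II-2 un I-1×I-2: SS|Ss
⇒ S over [I-1,I-2,II-1,II-2]: 13 consistent
T/I-1 aff ·: tt
T/I-2 un ·: TT|Tt
T/II-1 un I-1×I-2: Tt
T/II-2 un I-1×I-2: Tt
⇒ T over [I-1,I-2,II-1,II-2]: 2 consistent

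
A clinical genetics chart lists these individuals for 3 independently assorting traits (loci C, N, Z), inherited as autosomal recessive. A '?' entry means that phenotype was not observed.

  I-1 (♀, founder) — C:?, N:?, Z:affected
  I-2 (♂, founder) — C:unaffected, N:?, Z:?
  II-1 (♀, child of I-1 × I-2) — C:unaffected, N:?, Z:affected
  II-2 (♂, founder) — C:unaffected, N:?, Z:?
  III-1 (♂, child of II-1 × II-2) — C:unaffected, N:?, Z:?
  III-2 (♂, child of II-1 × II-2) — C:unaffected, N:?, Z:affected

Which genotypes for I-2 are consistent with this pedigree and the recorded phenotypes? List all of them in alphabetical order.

C/I-1 ? ·: CC|Cc|cc
C/I-2 un ·: CC|Cc
C/II-1 un I-1×I-2: CC|Cc
C/II-2 un ·: CC|Cc
C/III-1 un II-1×II-2: CC|Cc
C/III-2 un II-1×II-2: CC|Cc
⇒ C over [I-1,I-2,II-1,II-2,III-1,III-2]: 60 consistent
N/I-1 ? ·: NN|Nn|nn
N/I-2 ? ·: NN|Nn|nn
N/II-1 ? I-1×I-2: NN|Nn|nn
N/II-2 ? ·: NN|Nn|nn
N/III-1 ? II-1×II-2: NN|Nn|nn
N/III-2 ? II-1×II-2: NN|Nn|nn
⇒ N over [I-1,I-2,II-1,II-2,III-1,III-2]: 167 consistent
Z/I-1 aff ·: zz
Z/I-2 ? ·: Zz|zz
Z/II-1 aff I-1×I-2: zz
Z/II-2 ? ·: Zz|zz
Z/III-1 ? II-1×II-2: Zz|zz
Z/III-2 aff II-1×II-2: zz
⇒ Z over [I-1,I-2,II-1,II-2,III-1,III-2]: 6 consistent

I-2 ∈ {CC NN Zz, CC NN zz, CC Nn Zz, CC Nn zz, CC nn Zz, CC nn zz, Cc NN Zz, Cc NN zz, Cc Nn Zz, Cc Nn zz, Cc nn Zz, Cc nn zz}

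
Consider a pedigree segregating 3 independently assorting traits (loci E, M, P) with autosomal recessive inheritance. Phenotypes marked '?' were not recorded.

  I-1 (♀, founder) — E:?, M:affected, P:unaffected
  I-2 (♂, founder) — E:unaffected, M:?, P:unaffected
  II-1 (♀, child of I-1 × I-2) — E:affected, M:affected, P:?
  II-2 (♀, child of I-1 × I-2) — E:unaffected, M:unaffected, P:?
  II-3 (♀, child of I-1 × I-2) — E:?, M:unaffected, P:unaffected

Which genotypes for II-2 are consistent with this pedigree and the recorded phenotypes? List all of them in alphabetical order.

II-2 ∈ {EE Mm PP, EE Mm Pp, EE Mm pp, Ee Mm PP, Ee Mm Pp, Ee Mm pp}

E/I-1 ? ·: Ee|ee
E/I-2 un ·: Ee
E/II-1 aff I-1×I-2: ee
E/II-2 un I-1×I-2: EE|Ee
E/II-3 ? I-1×I-2: EE|Ee|ee
⇒ E over [I-1,I-2,II-1,II-2,II-3]: 8 consistent
M/I-1 aff ·: mm
M/I-2 ? ·: Mm
M/II-1 aff I-1×I-2: mm
M/II-2 un I-1×I-2: Mm
M/II-3 un I-1×I-2: Mm
⇒ M over [I-1,I-2,II-1,II-2,II-3]: 1 consistent
P/I-1 un ·: PP|Pp
P/I-2 un ·: PP|Pp
P/II-1 ? I-1×I-2: PP|Pp|pp
P/II-2 ? I-1×I-2: PP|Pp|pp
P/II-3 un I-1×I-2: PP|Pp
⇒ P over [I-1,I-2,II-1,II-2,II-3]: 35 consistent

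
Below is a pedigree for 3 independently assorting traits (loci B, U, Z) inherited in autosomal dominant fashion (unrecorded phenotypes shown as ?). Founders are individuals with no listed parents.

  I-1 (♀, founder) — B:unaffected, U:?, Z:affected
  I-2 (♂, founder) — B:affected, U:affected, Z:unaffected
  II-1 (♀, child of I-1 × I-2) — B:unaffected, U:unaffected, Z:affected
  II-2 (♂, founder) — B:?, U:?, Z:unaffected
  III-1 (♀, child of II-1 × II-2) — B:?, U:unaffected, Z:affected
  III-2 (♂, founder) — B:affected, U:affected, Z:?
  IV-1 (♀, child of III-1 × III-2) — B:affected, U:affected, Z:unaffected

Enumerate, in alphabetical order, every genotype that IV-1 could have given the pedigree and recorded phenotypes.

IV-1 ∈ {BB Uu zz, Bb Uu zz}

B/I-1 un ·: bb
B/I-2 aff ·: Bb
B/II-1 un I-1×I-2: bb
B/II-2 ? ·: bb|Bb|BB
B/III-1 ? II-1×II-2: bb|Bb
B/III-2 aff ·: Bb|BB
B/IV-1 aff III-1×III-2: Bb|BB
⇒ B over [I-1,I-2,II-1,II-2,III-1,III-2,IV-1]: 12 consistent
U/I-1 ? ·: uu|Uu
U/I-2 aff ·: Uu
U/II-1 un I-1×I-2: uu
U/II-2 ? ·: uu|Uu
U/III-1 un II-1×II-2: uu
U/III-2 aff ·: Uu|UU
U/IV-1 aff III-1×III-2: Uu
⇒ U over [I-1,I-2,II-1,II-2,III-1,III-2,IV-1]: 8 consistent
Z/I-1 aff ·: Zz|ZZ
Z/I-2 un ·: zz
Z/II-1 aff I-1×I-2: Zz
Z/II-2 un ·: zz
Z/III-1 aff II-1×II-2: Zz
Z/III-2 ? ·: zz|Zz
Z/IV-1 un III-1×III-2: zz
⇒ Z over [I-1,I-2,II-1,II-2,III-1,III-2,IV-1]: 4 consistent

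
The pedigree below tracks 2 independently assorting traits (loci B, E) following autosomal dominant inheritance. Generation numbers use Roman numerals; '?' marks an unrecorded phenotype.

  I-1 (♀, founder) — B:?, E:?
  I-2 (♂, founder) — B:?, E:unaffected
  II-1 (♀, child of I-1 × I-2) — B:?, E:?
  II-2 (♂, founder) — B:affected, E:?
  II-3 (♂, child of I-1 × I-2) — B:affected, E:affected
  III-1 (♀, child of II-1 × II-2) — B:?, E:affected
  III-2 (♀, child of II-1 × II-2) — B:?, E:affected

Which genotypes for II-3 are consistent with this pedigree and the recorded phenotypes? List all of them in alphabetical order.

II-3 ∈ {BB Ee, Bb Ee}

B/I-1 ? ·: bb|Bb|BB
B/I-2 ? ·: bb|Bb|BB
B/II-1 ? I-1×I-2: bb|Bb|BB
B/II-2 aff ·: Bb|BB
B/II-3 aff I-1×I-2: Bb|BB
B/III-1 ? II-1×II-2: bb|Bb|BB
B/III-2 ? II-1×II-2: bb|Bb|BB
⇒ B over [I-1,I-2,II-1,II-2,II-3,III-1,III-2]: 185 consistent
E/I-1 ? ·: Ee|EE
E/I-2 un ·: ee
E/II-1 ? I-1×I-2: ee|Ee
E/II-2 ? ·: ee|Ee|EE
E/II-3 aff I-1×I-2: Ee
E/III-1 aff II-1×II-2: Ee|EE
E/III-2 aff II-1×II-2: Ee|EE
⇒ E over [I-1,I-2,II-1,II-2,II-3,III-1,III-2]: 20 consistent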